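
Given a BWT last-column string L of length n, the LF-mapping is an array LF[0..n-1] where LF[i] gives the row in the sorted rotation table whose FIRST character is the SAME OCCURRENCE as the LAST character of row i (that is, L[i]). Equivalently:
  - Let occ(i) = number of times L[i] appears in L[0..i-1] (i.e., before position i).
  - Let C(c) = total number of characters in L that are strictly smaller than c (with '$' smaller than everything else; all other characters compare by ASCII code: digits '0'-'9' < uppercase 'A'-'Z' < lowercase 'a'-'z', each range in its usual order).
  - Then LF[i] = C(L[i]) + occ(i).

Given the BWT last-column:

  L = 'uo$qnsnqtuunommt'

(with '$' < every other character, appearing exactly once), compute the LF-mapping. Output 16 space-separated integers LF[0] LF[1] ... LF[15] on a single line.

Answer: 13 6 0 8 3 10 4 9 11 14 15 5 7 1 2 12

Derivation:
Char counts: '$':1, 'm':2, 'n':3, 'o':2, 'q':2, 's':1, 't':2, 'u':3
C (first-col start): C('$')=0, C('m')=1, C('n')=3, C('o')=6, C('q')=8, C('s')=10, C('t')=11, C('u')=13
L[0]='u': occ=0, LF[0]=C('u')+0=13+0=13
L[1]='o': occ=0, LF[1]=C('o')+0=6+0=6
L[2]='$': occ=0, LF[2]=C('$')+0=0+0=0
L[3]='q': occ=0, LF[3]=C('q')+0=8+0=8
L[4]='n': occ=0, LF[4]=C('n')+0=3+0=3
L[5]='s': occ=0, LF[5]=C('s')+0=10+0=10
L[6]='n': occ=1, LF[6]=C('n')+1=3+1=4
L[7]='q': occ=1, LF[7]=C('q')+1=8+1=9
L[8]='t': occ=0, LF[8]=C('t')+0=11+0=11
L[9]='u': occ=1, LF[9]=C('u')+1=13+1=14
L[10]='u': occ=2, LF[10]=C('u')+2=13+2=15
L[11]='n': occ=2, LF[11]=C('n')+2=3+2=5
L[12]='o': occ=1, LF[12]=C('o')+1=6+1=7
L[13]='m': occ=0, LF[13]=C('m')+0=1+0=1
L[14]='m': occ=1, LF[14]=C('m')+1=1+1=2
L[15]='t': occ=1, LF[15]=C('t')+1=11+1=12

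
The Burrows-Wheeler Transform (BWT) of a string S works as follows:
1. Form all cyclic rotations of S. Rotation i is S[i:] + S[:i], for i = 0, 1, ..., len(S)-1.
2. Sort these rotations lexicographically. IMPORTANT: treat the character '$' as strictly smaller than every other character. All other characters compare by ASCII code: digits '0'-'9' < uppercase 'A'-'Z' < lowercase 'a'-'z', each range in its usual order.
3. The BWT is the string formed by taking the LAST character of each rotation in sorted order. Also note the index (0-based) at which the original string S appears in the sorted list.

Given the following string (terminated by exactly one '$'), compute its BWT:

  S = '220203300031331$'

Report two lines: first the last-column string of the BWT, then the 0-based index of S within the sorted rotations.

Answer: 1302023320$33001
10

Derivation:
All 16 rotations (rotation i = S[i:]+S[:i]):
  rot[0] = 220203300031331$
  rot[1] = 20203300031331$2
  rot[2] = 0203300031331$22
  rot[3] = 203300031331$220
  rot[4] = 03300031331$2202
  rot[5] = 3300031331$22020
  rot[6] = 300031331$220203
  rot[7] = 00031331$2202033
  rot[8] = 0031331$22020330
  rot[9] = 031331$220203300
  rot[10] = 31331$2202033000
  rot[11] = 1331$22020330003
  rot[12] = 331$220203300031
  rot[13] = 31$2202033000313
  rot[14] = 1$22020330003133
  rot[15] = $220203300031331
Sorted (with $ < everything):
  sorted[0] = $220203300031331  (last char: '1')
  sorted[1] = 00031331$2202033  (last char: '3')
  sorted[2] = 0031331$22020330  (last char: '0')
  sorted[3] = 0203300031331$22  (last char: '2')
  sorted[4] = 031331$220203300  (last char: '0')
  sorted[5] = 03300031331$2202  (last char: '2')
  sorted[6] = 1$22020330003133  (last char: '3')
  sorted[7] = 1331$22020330003  (last char: '3')
  sorted[8] = 20203300031331$2  (last char: '2')
  sorted[9] = 203300031331$220  (last char: '0')
  sorted[10] = 220203300031331$  (last char: '$')
  sorted[11] = 300031331$220203  (last char: '3')
  sorted[12] = 31$2202033000313  (last char: '3')
  sorted[13] = 31331$2202033000  (last char: '0')
  sorted[14] = 3300031331$22020  (last char: '0')
  sorted[15] = 331$220203300031  (last char: '1')
Last column: 1302023320$33001
Original string S is at sorted index 10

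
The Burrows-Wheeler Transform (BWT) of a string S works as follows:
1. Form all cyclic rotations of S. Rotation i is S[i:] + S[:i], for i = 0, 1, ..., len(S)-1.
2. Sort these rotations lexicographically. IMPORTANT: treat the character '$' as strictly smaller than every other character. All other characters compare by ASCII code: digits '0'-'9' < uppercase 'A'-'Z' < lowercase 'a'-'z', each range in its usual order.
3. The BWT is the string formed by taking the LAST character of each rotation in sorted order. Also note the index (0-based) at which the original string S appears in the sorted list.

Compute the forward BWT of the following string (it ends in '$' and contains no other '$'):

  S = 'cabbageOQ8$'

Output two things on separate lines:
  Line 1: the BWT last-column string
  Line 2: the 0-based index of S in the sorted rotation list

Answer: 8QeOcbba$ga
8

Derivation:
All 11 rotations (rotation i = S[i:]+S[:i]):
  rot[0] = cabbageOQ8$
  rot[1] = abbageOQ8$c
  rot[2] = bbageOQ8$ca
  rot[3] = bageOQ8$cab
  rot[4] = ageOQ8$cabb
  rot[5] = geOQ8$cabba
  rot[6] = eOQ8$cabbag
  rot[7] = OQ8$cabbage
  rot[8] = Q8$cabbageO
  rot[9] = 8$cabbageOQ
  rot[10] = $cabbageOQ8
Sorted (with $ < everything):
  sorted[0] = $cabbageOQ8  (last char: '8')
  sorted[1] = 8$cabbageOQ  (last char: 'Q')
  sorted[2] = OQ8$cabbage  (last char: 'e')
  sorted[3] = Q8$cabbageO  (last char: 'O')
  sorted[4] = abbageOQ8$c  (last char: 'c')
  sorted[5] = ageOQ8$cabb  (last char: 'b')
  sorted[6] = bageOQ8$cab  (last char: 'b')
  sorted[7] = bbageOQ8$ca  (last char: 'a')
  sorted[8] = cabbageOQ8$  (last char: '$')
  sorted[9] = eOQ8$cabbag  (last char: 'g')
  sorted[10] = geOQ8$cabba  (last char: 'a')
Last column: 8QeOcbba$ga
Original string S is at sorted index 8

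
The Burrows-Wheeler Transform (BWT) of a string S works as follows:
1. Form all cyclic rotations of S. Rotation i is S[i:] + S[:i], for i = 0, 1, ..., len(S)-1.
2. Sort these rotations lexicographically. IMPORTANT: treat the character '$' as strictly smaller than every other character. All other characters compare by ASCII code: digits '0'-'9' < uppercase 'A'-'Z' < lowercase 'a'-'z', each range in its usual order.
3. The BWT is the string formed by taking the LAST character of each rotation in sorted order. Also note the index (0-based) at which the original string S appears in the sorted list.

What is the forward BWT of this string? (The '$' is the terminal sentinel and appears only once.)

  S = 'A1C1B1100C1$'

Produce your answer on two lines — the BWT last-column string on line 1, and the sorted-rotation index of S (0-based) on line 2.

Answer: 110C1BCA$101
8

Derivation:
All 12 rotations (rotation i = S[i:]+S[:i]):
  rot[0] = A1C1B1100C1$
  rot[1] = 1C1B1100C1$A
  rot[2] = C1B1100C1$A1
  rot[3] = 1B1100C1$A1C
  rot[4] = B1100C1$A1C1
  rot[5] = 1100C1$A1C1B
  rot[6] = 100C1$A1C1B1
  rot[7] = 00C1$A1C1B11
  rot[8] = 0C1$A1C1B110
  rot[9] = C1$A1C1B1100
  rot[10] = 1$A1C1B1100C
  rot[11] = $A1C1B1100C1
Sorted (with $ < everything):
  sorted[0] = $A1C1B1100C1  (last char: '1')
  sorted[1] = 00C1$A1C1B11  (last char: '1')
  sorted[2] = 0C1$A1C1B110  (last char: '0')
  sorted[3] = 1$A1C1B1100C  (last char: 'C')
  sorted[4] = 100C1$A1C1B1  (last char: '1')
  sorted[5] = 1100C1$A1C1B  (last char: 'B')
  sorted[6] = 1B1100C1$A1C  (last char: 'C')
  sorted[7] = 1C1B1100C1$A  (last char: 'A')
  sorted[8] = A1C1B1100C1$  (last char: '$')
  sorted[9] = B1100C1$A1C1  (last char: '1')
  sorted[10] = C1$A1C1B1100  (last char: '0')
  sorted[11] = C1B1100C1$A1  (last char: '1')
Last column: 110C1BCA$101
Original string S is at sorted index 8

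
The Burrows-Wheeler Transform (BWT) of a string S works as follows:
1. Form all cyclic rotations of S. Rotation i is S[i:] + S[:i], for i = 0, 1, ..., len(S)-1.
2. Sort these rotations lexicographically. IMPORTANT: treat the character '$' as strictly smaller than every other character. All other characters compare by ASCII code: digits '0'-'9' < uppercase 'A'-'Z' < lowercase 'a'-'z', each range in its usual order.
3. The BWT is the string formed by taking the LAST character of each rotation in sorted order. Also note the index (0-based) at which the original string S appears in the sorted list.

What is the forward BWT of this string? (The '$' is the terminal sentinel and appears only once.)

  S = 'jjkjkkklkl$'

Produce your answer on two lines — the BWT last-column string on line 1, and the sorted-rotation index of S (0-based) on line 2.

All 11 rotations (rotation i = S[i:]+S[:i]):
  rot[0] = jjkjkkklkl$
  rot[1] = jkjkkklkl$j
  rot[2] = kjkkklkl$jj
  rot[3] = jkkklkl$jjk
  rot[4] = kkklkl$jjkj
  rot[5] = kklkl$jjkjk
  rot[6] = klkl$jjkjkk
  rot[7] = lkl$jjkjkkk
  rot[8] = kl$jjkjkkkl
  rot[9] = l$jjkjkkklk
  rot[10] = $jjkjkkklkl
Sorted (with $ < everything):
  sorted[0] = $jjkjkkklkl  (last char: 'l')
  sorted[1] = jjkjkkklkl$  (last char: '$')
  sorted[2] = jkjkkklkl$j  (last char: 'j')
  sorted[3] = jkkklkl$jjk  (last char: 'k')
  sorted[4] = kjkkklkl$jj  (last char: 'j')
  sorted[5] = kkklkl$jjkj  (last char: 'j')
  sorted[6] = kklkl$jjkjk  (last char: 'k')
  sorted[7] = kl$jjkjkkkl  (last char: 'l')
  sorted[8] = klkl$jjkjkk  (last char: 'k')
  sorted[9] = l$jjkjkkklk  (last char: 'k')
  sorted[10] = lkl$jjkjkkk  (last char: 'k')
Last column: l$jkjjklkkk
Original string S is at sorted index 1

Answer: l$jkjjklkkk
1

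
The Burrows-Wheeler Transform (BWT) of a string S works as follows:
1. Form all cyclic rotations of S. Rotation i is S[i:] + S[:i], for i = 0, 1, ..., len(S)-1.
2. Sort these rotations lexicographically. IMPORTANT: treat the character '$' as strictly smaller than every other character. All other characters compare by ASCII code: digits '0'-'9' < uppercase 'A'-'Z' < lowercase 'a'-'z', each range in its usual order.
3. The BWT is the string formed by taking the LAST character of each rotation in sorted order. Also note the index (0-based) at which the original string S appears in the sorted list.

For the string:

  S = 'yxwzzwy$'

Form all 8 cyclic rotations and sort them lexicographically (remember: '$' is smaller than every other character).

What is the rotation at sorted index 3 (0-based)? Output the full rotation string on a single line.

Answer: xwzzwy$y

Derivation:
All 8 rotations (rotation i = S[i:]+S[:i]):
  rot[0] = yxwzzwy$
  rot[1] = xwzzwy$y
  rot[2] = wzzwy$yx
  rot[3] = zzwy$yxw
  rot[4] = zwy$yxwz
  rot[5] = wy$yxwzz
  rot[6] = y$yxwzzw
  rot[7] = $yxwzzwy
Sorted (with $ < everything):
  sorted[0] = $yxwzzwy
  sorted[1] = wy$yxwzz
  sorted[2] = wzzwy$yx
  sorted[3] = xwzzwy$y
  sorted[4] = y$yxwzzw
  sorted[5] = yxwzzwy$
  sorted[6] = zwy$yxwz
  sorted[7] = zzwy$yxw
sorted[3] = xwzzwy$y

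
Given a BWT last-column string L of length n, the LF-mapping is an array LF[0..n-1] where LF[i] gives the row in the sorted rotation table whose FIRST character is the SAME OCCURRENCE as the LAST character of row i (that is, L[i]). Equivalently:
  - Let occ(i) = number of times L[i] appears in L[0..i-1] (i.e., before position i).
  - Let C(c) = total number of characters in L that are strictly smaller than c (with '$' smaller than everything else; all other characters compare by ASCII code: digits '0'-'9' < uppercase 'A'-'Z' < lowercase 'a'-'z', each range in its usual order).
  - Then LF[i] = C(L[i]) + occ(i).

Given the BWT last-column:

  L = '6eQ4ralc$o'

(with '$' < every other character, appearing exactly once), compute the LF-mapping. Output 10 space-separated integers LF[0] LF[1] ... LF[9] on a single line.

Char counts: '$':1, '4':1, '6':1, 'Q':1, 'a':1, 'c':1, 'e':1, 'l':1, 'o':1, 'r':1
C (first-col start): C('$')=0, C('4')=1, C('6')=2, C('Q')=3, C('a')=4, C('c')=5, C('e')=6, C('l')=7, C('o')=8, C('r')=9
L[0]='6': occ=0, LF[0]=C('6')+0=2+0=2
L[1]='e': occ=0, LF[1]=C('e')+0=6+0=6
L[2]='Q': occ=0, LF[2]=C('Q')+0=3+0=3
L[3]='4': occ=0, LF[3]=C('4')+0=1+0=1
L[4]='r': occ=0, LF[4]=C('r')+0=9+0=9
L[5]='a': occ=0, LF[5]=C('a')+0=4+0=4
L[6]='l': occ=0, LF[6]=C('l')+0=7+0=7
L[7]='c': occ=0, LF[7]=C('c')+0=5+0=5
L[8]='$': occ=0, LF[8]=C('$')+0=0+0=0
L[9]='o': occ=0, LF[9]=C('o')+0=8+0=8

Answer: 2 6 3 1 9 4 7 5 0 8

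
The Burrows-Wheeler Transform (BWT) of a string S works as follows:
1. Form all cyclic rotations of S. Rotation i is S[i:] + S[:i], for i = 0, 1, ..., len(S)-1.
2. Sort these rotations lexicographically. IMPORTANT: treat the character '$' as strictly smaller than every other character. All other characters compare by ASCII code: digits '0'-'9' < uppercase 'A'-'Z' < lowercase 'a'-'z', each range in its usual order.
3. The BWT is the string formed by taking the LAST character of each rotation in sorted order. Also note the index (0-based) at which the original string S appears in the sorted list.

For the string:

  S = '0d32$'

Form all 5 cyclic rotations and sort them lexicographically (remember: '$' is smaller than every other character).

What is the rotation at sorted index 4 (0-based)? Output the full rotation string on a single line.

Answer: d32$0

Derivation:
All 5 rotations (rotation i = S[i:]+S[:i]):
  rot[0] = 0d32$
  rot[1] = d32$0
  rot[2] = 32$0d
  rot[3] = 2$0d3
  rot[4] = $0d32
Sorted (with $ < everything):
  sorted[0] = $0d32
  sorted[1] = 0d32$
  sorted[2] = 2$0d3
  sorted[3] = 32$0d
  sorted[4] = d32$0
sorted[4] = d32$0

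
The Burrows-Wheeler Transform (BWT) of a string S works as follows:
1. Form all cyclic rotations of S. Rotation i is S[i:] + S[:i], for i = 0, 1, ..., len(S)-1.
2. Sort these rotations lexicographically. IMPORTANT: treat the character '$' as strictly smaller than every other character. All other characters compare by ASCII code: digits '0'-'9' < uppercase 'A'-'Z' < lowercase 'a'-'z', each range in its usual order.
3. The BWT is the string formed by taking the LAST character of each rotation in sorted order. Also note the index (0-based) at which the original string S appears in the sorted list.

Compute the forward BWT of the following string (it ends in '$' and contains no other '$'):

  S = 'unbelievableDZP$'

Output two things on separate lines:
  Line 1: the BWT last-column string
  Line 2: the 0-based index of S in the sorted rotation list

Answer: PeZDvnalbilbeu$e
14

Derivation:
All 16 rotations (rotation i = S[i:]+S[:i]):
  rot[0] = unbelievableDZP$
  rot[1] = nbelievableDZP$u
  rot[2] = believableDZP$un
  rot[3] = elievableDZP$unb
  rot[4] = lievableDZP$unbe
  rot[5] = ievableDZP$unbel
  rot[6] = evableDZP$unbeli
  rot[7] = vableDZP$unbelie
  rot[8] = ableDZP$unbeliev
  rot[9] = bleDZP$unbelieva
  rot[10] = leDZP$unbelievab
  rot[11] = eDZP$unbelievabl
  rot[12] = DZP$unbelievable
  rot[13] = ZP$unbelievableD
  rot[14] = P$unbelievableDZ
  rot[15] = $unbelievableDZP
Sorted (with $ < everything):
  sorted[0] = $unbelievableDZP  (last char: 'P')
  sorted[1] = DZP$unbelievable  (last char: 'e')
  sorted[2] = P$unbelievableDZ  (last char: 'Z')
  sorted[3] = ZP$unbelievableD  (last char: 'D')
  sorted[4] = ableDZP$unbeliev  (last char: 'v')
  sorted[5] = believableDZP$un  (last char: 'n')
  sorted[6] = bleDZP$unbelieva  (last char: 'a')
  sorted[7] = eDZP$unbelievabl  (last char: 'l')
  sorted[8] = elievableDZP$unb  (last char: 'b')
  sorted[9] = evableDZP$unbeli  (last char: 'i')
  sorted[10] = ievableDZP$unbel  (last char: 'l')
  sorted[11] = leDZP$unbelievab  (last char: 'b')
  sorted[12] = lievableDZP$unbe  (last char: 'e')
  sorted[13] = nbelievableDZP$u  (last char: 'u')
  sorted[14] = unbelievableDZP$  (last char: '$')
  sorted[15] = vableDZP$unbelie  (last char: 'e')
Last column: PeZDvnalbilbeu$e
Original string S is at sorted index 14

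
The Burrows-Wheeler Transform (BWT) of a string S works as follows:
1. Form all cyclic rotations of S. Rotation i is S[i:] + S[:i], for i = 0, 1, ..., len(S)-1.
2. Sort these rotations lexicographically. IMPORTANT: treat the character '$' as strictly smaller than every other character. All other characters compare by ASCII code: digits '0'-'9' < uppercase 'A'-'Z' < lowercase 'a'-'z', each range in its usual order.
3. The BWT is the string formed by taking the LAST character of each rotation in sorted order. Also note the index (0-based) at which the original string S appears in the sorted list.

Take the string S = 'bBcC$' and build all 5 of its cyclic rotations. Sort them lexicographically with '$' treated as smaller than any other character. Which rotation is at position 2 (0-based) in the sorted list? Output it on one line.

Answer: C$bBc

Derivation:
All 5 rotations (rotation i = S[i:]+S[:i]):
  rot[0] = bBcC$
  rot[1] = BcC$b
  rot[2] = cC$bB
  rot[3] = C$bBc
  rot[4] = $bBcC
Sorted (with $ < everything):
  sorted[0] = $bBcC
  sorted[1] = BcC$b
  sorted[2] = C$bBc
  sorted[3] = bBcC$
  sorted[4] = cC$bB
sorted[2] = C$bBc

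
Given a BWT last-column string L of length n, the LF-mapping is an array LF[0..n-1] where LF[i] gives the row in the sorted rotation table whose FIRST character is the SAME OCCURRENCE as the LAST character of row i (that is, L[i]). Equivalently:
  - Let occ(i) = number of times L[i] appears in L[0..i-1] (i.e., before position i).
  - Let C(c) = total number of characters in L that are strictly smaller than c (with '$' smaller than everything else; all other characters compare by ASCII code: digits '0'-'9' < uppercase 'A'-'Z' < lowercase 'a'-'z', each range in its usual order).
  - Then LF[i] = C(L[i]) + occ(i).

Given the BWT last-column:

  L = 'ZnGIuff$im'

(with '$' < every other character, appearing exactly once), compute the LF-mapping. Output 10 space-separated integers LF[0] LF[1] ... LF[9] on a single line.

Char counts: '$':1, 'G':1, 'I':1, 'Z':1, 'f':2, 'i':1, 'm':1, 'n':1, 'u':1
C (first-col start): C('$')=0, C('G')=1, C('I')=2, C('Z')=3, C('f')=4, C('i')=6, C('m')=7, C('n')=8, C('u')=9
L[0]='Z': occ=0, LF[0]=C('Z')+0=3+0=3
L[1]='n': occ=0, LF[1]=C('n')+0=8+0=8
L[2]='G': occ=0, LF[2]=C('G')+0=1+0=1
L[3]='I': occ=0, LF[3]=C('I')+0=2+0=2
L[4]='u': occ=0, LF[4]=C('u')+0=9+0=9
L[5]='f': occ=0, LF[5]=C('f')+0=4+0=4
L[6]='f': occ=1, LF[6]=C('f')+1=4+1=5
L[7]='$': occ=0, LF[7]=C('$')+0=0+0=0
L[8]='i': occ=0, LF[8]=C('i')+0=6+0=6
L[9]='m': occ=0, LF[9]=C('m')+0=7+0=7

Answer: 3 8 1 2 9 4 5 0 6 7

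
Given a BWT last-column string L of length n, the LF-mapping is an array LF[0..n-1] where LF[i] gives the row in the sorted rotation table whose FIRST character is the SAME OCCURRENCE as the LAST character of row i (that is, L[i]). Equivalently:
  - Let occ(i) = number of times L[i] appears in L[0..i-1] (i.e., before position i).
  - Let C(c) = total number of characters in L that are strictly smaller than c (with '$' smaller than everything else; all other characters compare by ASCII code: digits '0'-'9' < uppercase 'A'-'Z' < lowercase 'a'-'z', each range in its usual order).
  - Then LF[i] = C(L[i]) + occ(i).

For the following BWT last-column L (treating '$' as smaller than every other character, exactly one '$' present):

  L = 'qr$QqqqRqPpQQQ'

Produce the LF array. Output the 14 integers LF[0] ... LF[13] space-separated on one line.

Char counts: '$':1, 'P':1, 'Q':4, 'R':1, 'p':1, 'q':5, 'r':1
C (first-col start): C('$')=0, C('P')=1, C('Q')=2, C('R')=6, C('p')=7, C('q')=8, C('r')=13
L[0]='q': occ=0, LF[0]=C('q')+0=8+0=8
L[1]='r': occ=0, LF[1]=C('r')+0=13+0=13
L[2]='$': occ=0, LF[2]=C('$')+0=0+0=0
L[3]='Q': occ=0, LF[3]=C('Q')+0=2+0=2
L[4]='q': occ=1, LF[4]=C('q')+1=8+1=9
L[5]='q': occ=2, LF[5]=C('q')+2=8+2=10
L[6]='q': occ=3, LF[6]=C('q')+3=8+3=11
L[7]='R': occ=0, LF[7]=C('R')+0=6+0=6
L[8]='q': occ=4, LF[8]=C('q')+4=8+4=12
L[9]='P': occ=0, LF[9]=C('P')+0=1+0=1
L[10]='p': occ=0, LF[10]=C('p')+0=7+0=7
L[11]='Q': occ=1, LF[11]=C('Q')+1=2+1=3
L[12]='Q': occ=2, LF[12]=C('Q')+2=2+2=4
L[13]='Q': occ=3, LF[13]=C('Q')+3=2+3=5

Answer: 8 13 0 2 9 10 11 6 12 1 7 3 4 5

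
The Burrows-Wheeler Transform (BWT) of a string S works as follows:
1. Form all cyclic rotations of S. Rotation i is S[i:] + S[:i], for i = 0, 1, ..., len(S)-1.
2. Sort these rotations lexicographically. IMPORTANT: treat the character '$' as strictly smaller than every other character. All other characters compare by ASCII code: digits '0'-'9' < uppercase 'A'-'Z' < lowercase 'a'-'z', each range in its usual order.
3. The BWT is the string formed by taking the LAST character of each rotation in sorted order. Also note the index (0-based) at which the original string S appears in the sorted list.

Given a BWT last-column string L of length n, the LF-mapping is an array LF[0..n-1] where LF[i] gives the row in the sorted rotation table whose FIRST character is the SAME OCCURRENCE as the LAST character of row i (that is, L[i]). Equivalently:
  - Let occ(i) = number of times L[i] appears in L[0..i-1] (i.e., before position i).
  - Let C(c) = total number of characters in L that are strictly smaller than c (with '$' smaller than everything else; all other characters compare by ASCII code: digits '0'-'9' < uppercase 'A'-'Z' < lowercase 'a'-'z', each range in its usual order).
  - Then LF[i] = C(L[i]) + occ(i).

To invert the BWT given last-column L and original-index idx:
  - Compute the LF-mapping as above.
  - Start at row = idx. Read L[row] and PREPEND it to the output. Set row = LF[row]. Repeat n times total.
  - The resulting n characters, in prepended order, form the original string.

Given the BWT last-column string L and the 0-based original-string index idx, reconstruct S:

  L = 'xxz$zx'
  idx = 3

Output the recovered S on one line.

LF mapping: 1 2 4 0 5 3
Walk LF starting at row 3, prepending L[row]:
  step 1: row=3, L[3]='$', prepend. Next row=LF[3]=0
  step 2: row=0, L[0]='x', prepend. Next row=LF[0]=1
  step 3: row=1, L[1]='x', prepend. Next row=LF[1]=2
  step 4: row=2, L[2]='z', prepend. Next row=LF[2]=4
  step 5: row=4, L[4]='z', prepend. Next row=LF[4]=5
  step 6: row=5, L[5]='x', prepend. Next row=LF[5]=3
Reversed output: xzzxx$

Answer: xzzxx$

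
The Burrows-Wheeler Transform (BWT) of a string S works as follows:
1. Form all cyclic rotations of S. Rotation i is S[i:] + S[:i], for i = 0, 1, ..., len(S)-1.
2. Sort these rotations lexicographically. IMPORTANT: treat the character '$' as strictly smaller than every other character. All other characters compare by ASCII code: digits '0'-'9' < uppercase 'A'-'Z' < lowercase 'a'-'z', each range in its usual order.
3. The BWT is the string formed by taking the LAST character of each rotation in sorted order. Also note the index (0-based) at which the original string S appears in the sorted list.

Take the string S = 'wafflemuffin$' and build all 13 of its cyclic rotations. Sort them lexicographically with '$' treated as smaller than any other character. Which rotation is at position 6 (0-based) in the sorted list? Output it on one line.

All 13 rotations (rotation i = S[i:]+S[:i]):
  rot[0] = wafflemuffin$
  rot[1] = afflemuffin$w
  rot[2] = fflemuffin$wa
  rot[3] = flemuffin$waf
  rot[4] = lemuffin$waff
  rot[5] = emuffin$waffl
  rot[6] = muffin$waffle
  rot[7] = uffin$wafflem
  rot[8] = ffin$wafflemu
  rot[9] = fin$wafflemuf
  rot[10] = in$wafflemuff
  rot[11] = n$wafflemuffi
  rot[12] = $wafflemuffin
Sorted (with $ < everything):
  sorted[0] = $wafflemuffin
  sorted[1] = afflemuffin$w
  sorted[2] = emuffin$waffl
  sorted[3] = ffin$wafflemu
  sorted[4] = fflemuffin$wa
  sorted[5] = fin$wafflemuf
  sorted[6] = flemuffin$waf
  sorted[7] = in$wafflemuff
  sorted[8] = lemuffin$waff
  sorted[9] = muffin$waffle
  sorted[10] = n$wafflemuffi
  sorted[11] = uffin$wafflem
  sorted[12] = wafflemuffin$
sorted[6] = flemuffin$waf

Answer: flemuffin$waf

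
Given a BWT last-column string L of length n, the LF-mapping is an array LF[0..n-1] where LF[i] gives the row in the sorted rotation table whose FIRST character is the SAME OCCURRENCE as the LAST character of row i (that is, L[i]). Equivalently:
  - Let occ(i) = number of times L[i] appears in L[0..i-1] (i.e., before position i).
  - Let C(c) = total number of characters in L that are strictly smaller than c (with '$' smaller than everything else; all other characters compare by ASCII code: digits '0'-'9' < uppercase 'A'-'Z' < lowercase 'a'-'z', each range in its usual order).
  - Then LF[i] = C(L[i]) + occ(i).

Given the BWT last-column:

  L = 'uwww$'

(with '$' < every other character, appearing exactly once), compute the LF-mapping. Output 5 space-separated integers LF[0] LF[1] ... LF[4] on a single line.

Answer: 1 2 3 4 0

Derivation:
Char counts: '$':1, 'u':1, 'w':3
C (first-col start): C('$')=0, C('u')=1, C('w')=2
L[0]='u': occ=0, LF[0]=C('u')+0=1+0=1
L[1]='w': occ=0, LF[1]=C('w')+0=2+0=2
L[2]='w': occ=1, LF[2]=C('w')+1=2+1=3
L[3]='w': occ=2, LF[3]=C('w')+2=2+2=4
L[4]='$': occ=0, LF[4]=C('$')+0=0+0=0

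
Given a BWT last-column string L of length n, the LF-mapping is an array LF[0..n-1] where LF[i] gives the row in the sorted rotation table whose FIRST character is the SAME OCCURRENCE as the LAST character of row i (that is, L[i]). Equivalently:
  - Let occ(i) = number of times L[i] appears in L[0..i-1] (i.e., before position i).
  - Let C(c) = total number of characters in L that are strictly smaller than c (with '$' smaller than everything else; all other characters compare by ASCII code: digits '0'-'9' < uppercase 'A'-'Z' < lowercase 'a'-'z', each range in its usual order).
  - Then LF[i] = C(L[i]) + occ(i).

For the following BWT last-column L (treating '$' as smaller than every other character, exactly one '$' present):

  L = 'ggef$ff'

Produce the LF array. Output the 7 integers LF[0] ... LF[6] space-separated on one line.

Answer: 5 6 1 2 0 3 4

Derivation:
Char counts: '$':1, 'e':1, 'f':3, 'g':2
C (first-col start): C('$')=0, C('e')=1, C('f')=2, C('g')=5
L[0]='g': occ=0, LF[0]=C('g')+0=5+0=5
L[1]='g': occ=1, LF[1]=C('g')+1=5+1=6
L[2]='e': occ=0, LF[2]=C('e')+0=1+0=1
L[3]='f': occ=0, LF[3]=C('f')+0=2+0=2
L[4]='$': occ=0, LF[4]=C('$')+0=0+0=0
L[5]='f': occ=1, LF[5]=C('f')+1=2+1=3
L[6]='f': occ=2, LF[6]=C('f')+2=2+2=4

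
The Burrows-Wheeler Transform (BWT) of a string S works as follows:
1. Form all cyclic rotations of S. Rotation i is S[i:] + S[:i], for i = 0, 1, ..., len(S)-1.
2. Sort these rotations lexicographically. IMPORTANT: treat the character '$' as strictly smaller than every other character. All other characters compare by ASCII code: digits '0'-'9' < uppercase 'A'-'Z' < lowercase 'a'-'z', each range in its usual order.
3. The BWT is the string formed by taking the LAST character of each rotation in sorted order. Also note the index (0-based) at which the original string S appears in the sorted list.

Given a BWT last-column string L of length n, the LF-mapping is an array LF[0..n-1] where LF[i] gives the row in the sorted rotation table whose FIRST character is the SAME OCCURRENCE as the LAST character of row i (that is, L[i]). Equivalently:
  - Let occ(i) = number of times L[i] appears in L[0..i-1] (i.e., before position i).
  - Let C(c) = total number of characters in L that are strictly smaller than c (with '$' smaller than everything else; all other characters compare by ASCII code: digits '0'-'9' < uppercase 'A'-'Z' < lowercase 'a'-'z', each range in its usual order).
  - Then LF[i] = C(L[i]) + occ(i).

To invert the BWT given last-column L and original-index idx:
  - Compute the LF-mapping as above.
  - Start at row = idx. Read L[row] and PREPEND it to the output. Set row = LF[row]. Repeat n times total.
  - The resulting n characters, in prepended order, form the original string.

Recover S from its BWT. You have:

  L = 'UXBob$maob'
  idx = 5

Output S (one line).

LF mapping: 2 3 1 8 5 0 7 4 9 6
Walk LF starting at row 5, prepending L[row]:
  step 1: row=5, L[5]='$', prepend. Next row=LF[5]=0
  step 2: row=0, L[0]='U', prepend. Next row=LF[0]=2
  step 3: row=2, L[2]='B', prepend. Next row=LF[2]=1
  step 4: row=1, L[1]='X', prepend. Next row=LF[1]=3
  step 5: row=3, L[3]='o', prepend. Next row=LF[3]=8
  step 6: row=8, L[8]='o', prepend. Next row=LF[8]=9
  step 7: row=9, L[9]='b', prepend. Next row=LF[9]=6
  step 8: row=6, L[6]='m', prepend. Next row=LF[6]=7
  step 9: row=7, L[7]='a', prepend. Next row=LF[7]=4
  step 10: row=4, L[4]='b', prepend. Next row=LF[4]=5
Reversed output: bambooXBU$

Answer: bambooXBU$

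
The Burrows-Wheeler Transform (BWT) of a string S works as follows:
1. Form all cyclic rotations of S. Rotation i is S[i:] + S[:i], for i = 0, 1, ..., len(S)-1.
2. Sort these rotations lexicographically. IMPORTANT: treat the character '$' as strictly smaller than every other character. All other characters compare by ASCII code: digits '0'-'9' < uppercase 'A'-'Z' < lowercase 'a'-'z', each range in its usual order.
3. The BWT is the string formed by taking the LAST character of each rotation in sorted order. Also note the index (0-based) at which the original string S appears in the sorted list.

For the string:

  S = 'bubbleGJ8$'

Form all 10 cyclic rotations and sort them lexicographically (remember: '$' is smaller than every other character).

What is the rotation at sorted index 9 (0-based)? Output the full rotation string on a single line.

All 10 rotations (rotation i = S[i:]+S[:i]):
  rot[0] = bubbleGJ8$
  rot[1] = ubbleGJ8$b
  rot[2] = bbleGJ8$bu
  rot[3] = bleGJ8$bub
  rot[4] = leGJ8$bubb
  rot[5] = eGJ8$bubbl
  rot[6] = GJ8$bubble
  rot[7] = J8$bubbleG
  rot[8] = 8$bubbleGJ
  rot[9] = $bubbleGJ8
Sorted (with $ < everything):
  sorted[0] = $bubbleGJ8
  sorted[1] = 8$bubbleGJ
  sorted[2] = GJ8$bubble
  sorted[3] = J8$bubbleG
  sorted[4] = bbleGJ8$bu
  sorted[5] = bleGJ8$bub
  sorted[6] = bubbleGJ8$
  sorted[7] = eGJ8$bubbl
  sorted[8] = leGJ8$bubb
  sorted[9] = ubbleGJ8$b
sorted[9] = ubbleGJ8$b

Answer: ubbleGJ8$b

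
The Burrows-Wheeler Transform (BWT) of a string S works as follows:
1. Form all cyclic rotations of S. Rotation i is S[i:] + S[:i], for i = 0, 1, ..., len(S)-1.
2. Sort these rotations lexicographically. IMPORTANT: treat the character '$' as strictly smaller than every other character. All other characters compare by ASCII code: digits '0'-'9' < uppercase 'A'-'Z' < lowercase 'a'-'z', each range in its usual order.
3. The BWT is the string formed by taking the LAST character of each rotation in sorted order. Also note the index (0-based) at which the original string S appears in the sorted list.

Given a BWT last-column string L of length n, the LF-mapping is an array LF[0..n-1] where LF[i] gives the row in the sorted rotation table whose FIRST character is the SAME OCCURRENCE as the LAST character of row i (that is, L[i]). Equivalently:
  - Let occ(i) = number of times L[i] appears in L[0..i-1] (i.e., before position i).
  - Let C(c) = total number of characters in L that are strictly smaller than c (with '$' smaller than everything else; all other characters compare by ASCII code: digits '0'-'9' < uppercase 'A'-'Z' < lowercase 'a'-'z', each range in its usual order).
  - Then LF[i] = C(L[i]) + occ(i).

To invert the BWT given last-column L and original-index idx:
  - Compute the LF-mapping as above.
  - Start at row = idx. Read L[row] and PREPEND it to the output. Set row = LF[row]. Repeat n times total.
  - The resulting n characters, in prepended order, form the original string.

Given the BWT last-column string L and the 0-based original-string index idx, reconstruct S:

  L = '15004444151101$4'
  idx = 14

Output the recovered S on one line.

LF mapping: 4 14 1 2 9 10 11 12 5 15 6 7 3 8 0 13
Walk LF starting at row 14, prepending L[row]:
  step 1: row=14, L[14]='$', prepend. Next row=LF[14]=0
  step 2: row=0, L[0]='1', prepend. Next row=LF[0]=4
  step 3: row=4, L[4]='4', prepend. Next row=LF[4]=9
  step 4: row=9, L[9]='5', prepend. Next row=LF[9]=15
  step 5: row=15, L[15]='4', prepend. Next row=LF[15]=13
  step 6: row=13, L[13]='1', prepend. Next row=LF[13]=8
  step 7: row=8, L[8]='1', prepend. Next row=LF[8]=5
  step 8: row=5, L[5]='4', prepend. Next row=LF[5]=10
  step 9: row=10, L[10]='1', prepend. Next row=LF[10]=6
  step 10: row=6, L[6]='4', prepend. Next row=LF[6]=11
  step 11: row=11, L[11]='1', prepend. Next row=LF[11]=7
  step 12: row=7, L[7]='4', prepend. Next row=LF[7]=12
  step 13: row=12, L[12]='0', prepend. Next row=LF[12]=3
  step 14: row=3, L[3]='0', prepend. Next row=LF[3]=2
  step 15: row=2, L[2]='0', prepend. Next row=LF[2]=1
  step 16: row=1, L[1]='5', prepend. Next row=LF[1]=14
Reversed output: 500041414114541$

Answer: 500041414114541$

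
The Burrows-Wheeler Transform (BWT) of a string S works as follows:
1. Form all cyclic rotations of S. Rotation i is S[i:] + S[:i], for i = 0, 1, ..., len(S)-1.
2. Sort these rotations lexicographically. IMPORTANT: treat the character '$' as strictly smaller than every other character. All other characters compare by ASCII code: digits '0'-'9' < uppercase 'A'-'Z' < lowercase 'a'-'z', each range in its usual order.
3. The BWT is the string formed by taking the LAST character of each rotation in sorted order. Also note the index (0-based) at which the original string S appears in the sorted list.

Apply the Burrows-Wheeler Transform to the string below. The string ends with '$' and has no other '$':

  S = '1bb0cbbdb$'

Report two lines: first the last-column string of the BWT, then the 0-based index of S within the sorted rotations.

Answer: bb$db1cb0b
2

Derivation:
All 10 rotations (rotation i = S[i:]+S[:i]):
  rot[0] = 1bb0cbbdb$
  rot[1] = bb0cbbdb$1
  rot[2] = b0cbbdb$1b
  rot[3] = 0cbbdb$1bb
  rot[4] = cbbdb$1bb0
  rot[5] = bbdb$1bb0c
  rot[6] = bdb$1bb0cb
  rot[7] = db$1bb0cbb
  rot[8] = b$1bb0cbbd
  rot[9] = $1bb0cbbdb
Sorted (with $ < everything):
  sorted[0] = $1bb0cbbdb  (last char: 'b')
  sorted[1] = 0cbbdb$1bb  (last char: 'b')
  sorted[2] = 1bb0cbbdb$  (last char: '$')
  sorted[3] = b$1bb0cbbd  (last char: 'd')
  sorted[4] = b0cbbdb$1b  (last char: 'b')
  sorted[5] = bb0cbbdb$1  (last char: '1')
  sorted[6] = bbdb$1bb0c  (last char: 'c')
  sorted[7] = bdb$1bb0cb  (last char: 'b')
  sorted[8] = cbbdb$1bb0  (last char: '0')
  sorted[9] = db$1bb0cbb  (last char: 'b')
Last column: bb$db1cb0b
Original string S is at sorted index 2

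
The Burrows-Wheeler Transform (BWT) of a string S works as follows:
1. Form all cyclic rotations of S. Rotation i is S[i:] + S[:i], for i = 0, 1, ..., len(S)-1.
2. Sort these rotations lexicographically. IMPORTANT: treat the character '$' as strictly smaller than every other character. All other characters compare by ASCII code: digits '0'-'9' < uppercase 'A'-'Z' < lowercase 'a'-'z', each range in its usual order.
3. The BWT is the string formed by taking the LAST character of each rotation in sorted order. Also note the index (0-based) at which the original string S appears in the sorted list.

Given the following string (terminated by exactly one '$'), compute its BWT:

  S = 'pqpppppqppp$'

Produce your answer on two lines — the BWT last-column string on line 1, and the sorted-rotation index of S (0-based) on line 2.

All 12 rotations (rotation i = S[i:]+S[:i]):
  rot[0] = pqpppppqppp$
  rot[1] = qpppppqppp$p
  rot[2] = pppppqppp$pq
  rot[3] = ppppqppp$pqp
  rot[4] = pppqppp$pqpp
  rot[5] = ppqppp$pqppp
  rot[6] = pqppp$pqpppp
  rot[7] = qppp$pqppppp
  rot[8] = ppp$pqpppppq
  rot[9] = pp$pqpppppqp
  rot[10] = p$pqpppppqpp
  rot[11] = $pqpppppqppp
Sorted (with $ < everything):
  sorted[0] = $pqpppppqppp  (last char: 'p')
  sorted[1] = p$pqpppppqpp  (last char: 'p')
  sorted[2] = pp$pqpppppqp  (last char: 'p')
  sorted[3] = ppp$pqpppppq  (last char: 'q')
  sorted[4] = pppppqppp$pq  (last char: 'q')
  sorted[5] = ppppqppp$pqp  (last char: 'p')
  sorted[6] = pppqppp$pqpp  (last char: 'p')
  sorted[7] = ppqppp$pqppp  (last char: 'p')
  sorted[8] = pqppp$pqpppp  (last char: 'p')
  sorted[9] = pqpppppqppp$  (last char: '$')
  sorted[10] = qppp$pqppppp  (last char: 'p')
  sorted[11] = qpppppqppp$p  (last char: 'p')
Last column: pppqqpppp$pp
Original string S is at sorted index 9

Answer: pppqqpppp$pp
9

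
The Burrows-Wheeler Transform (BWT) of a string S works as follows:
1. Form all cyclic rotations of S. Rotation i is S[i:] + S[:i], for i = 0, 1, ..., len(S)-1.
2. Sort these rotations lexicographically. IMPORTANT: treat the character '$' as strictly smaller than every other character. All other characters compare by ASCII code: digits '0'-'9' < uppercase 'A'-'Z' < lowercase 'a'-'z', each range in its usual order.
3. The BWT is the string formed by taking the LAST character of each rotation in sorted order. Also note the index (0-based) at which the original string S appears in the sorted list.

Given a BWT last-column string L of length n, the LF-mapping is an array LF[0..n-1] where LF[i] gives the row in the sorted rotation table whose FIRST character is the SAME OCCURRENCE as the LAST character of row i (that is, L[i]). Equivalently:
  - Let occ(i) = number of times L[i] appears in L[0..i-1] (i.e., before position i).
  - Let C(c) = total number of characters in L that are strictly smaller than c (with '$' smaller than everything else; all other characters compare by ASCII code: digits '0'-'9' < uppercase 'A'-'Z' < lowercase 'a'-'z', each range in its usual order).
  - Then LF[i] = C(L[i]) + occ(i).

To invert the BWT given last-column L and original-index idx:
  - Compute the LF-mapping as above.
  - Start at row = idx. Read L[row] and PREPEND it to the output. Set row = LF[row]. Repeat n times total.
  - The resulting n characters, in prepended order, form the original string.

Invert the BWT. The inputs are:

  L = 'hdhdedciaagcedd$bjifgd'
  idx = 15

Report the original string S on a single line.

Answer: gdfidbgihadeecdadcdjh$

Derivation:
LF mapping: 17 6 18 7 12 8 4 19 1 2 15 5 13 9 10 0 3 21 20 14 16 11
Walk LF starting at row 15, prepending L[row]:
  step 1: row=15, L[15]='$', prepend. Next row=LF[15]=0
  step 2: row=0, L[0]='h', prepend. Next row=LF[0]=17
  step 3: row=17, L[17]='j', prepend. Next row=LF[17]=21
  step 4: row=21, L[21]='d', prepend. Next row=LF[21]=11
  step 5: row=11, L[11]='c', prepend. Next row=LF[11]=5
  step 6: row=5, L[5]='d', prepend. Next row=LF[5]=8
  step 7: row=8, L[8]='a', prepend. Next row=LF[8]=1
  step 8: row=1, L[1]='d', prepend. Next row=LF[1]=6
  step 9: row=6, L[6]='c', prepend. Next row=LF[6]=4
  step 10: row=4, L[4]='e', prepend. Next row=LF[4]=12
  step 11: row=12, L[12]='e', prepend. Next row=LF[12]=13
  step 12: row=13, L[13]='d', prepend. Next row=LF[13]=9
  step 13: row=9, L[9]='a', prepend. Next row=LF[9]=2
  step 14: row=2, L[2]='h', prepend. Next row=LF[2]=18
  step 15: row=18, L[18]='i', prepend. Next row=LF[18]=20
  step 16: row=20, L[20]='g', prepend. Next row=LF[20]=16
  step 17: row=16, L[16]='b', prepend. Next row=LF[16]=3
  step 18: row=3, L[3]='d', prepend. Next row=LF[3]=7
  step 19: row=7, L[7]='i', prepend. Next row=LF[7]=19
  step 20: row=19, L[19]='f', prepend. Next row=LF[19]=14
  step 21: row=14, L[14]='d', prepend. Next row=LF[14]=10
  step 22: row=10, L[10]='g', prepend. Next row=LF[10]=15
Reversed output: gdfidbgihadeecdadcdjh$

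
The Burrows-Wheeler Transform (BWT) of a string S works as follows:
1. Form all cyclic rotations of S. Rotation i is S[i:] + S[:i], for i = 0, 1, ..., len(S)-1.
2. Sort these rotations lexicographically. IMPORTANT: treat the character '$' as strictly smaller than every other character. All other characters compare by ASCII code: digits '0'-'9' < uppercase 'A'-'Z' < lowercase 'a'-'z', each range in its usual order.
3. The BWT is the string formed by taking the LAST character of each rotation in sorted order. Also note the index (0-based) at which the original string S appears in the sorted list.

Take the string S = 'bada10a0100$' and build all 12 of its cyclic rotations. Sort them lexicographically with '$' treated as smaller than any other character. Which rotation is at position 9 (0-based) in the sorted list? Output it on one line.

Answer: ada10a0100$b

Derivation:
All 12 rotations (rotation i = S[i:]+S[:i]):
  rot[0] = bada10a0100$
  rot[1] = ada10a0100$b
  rot[2] = da10a0100$ba
  rot[3] = a10a0100$bad
  rot[4] = 10a0100$bada
  rot[5] = 0a0100$bada1
  rot[6] = a0100$bada10
  rot[7] = 0100$bada10a
  rot[8] = 100$bada10a0
  rot[9] = 00$bada10a01
  rot[10] = 0$bada10a010
  rot[11] = $bada10a0100
Sorted (with $ < everything):
  sorted[0] = $bada10a0100
  sorted[1] = 0$bada10a010
  sorted[2] = 00$bada10a01
  sorted[3] = 0100$bada10a
  sorted[4] = 0a0100$bada1
  sorted[5] = 100$bada10a0
  sorted[6] = 10a0100$bada
  sorted[7] = a0100$bada10
  sorted[8] = a10a0100$bad
  sorted[9] = ada10a0100$b
  sorted[10] = bada10a0100$
  sorted[11] = da10a0100$ba
sorted[9] = ada10a0100$b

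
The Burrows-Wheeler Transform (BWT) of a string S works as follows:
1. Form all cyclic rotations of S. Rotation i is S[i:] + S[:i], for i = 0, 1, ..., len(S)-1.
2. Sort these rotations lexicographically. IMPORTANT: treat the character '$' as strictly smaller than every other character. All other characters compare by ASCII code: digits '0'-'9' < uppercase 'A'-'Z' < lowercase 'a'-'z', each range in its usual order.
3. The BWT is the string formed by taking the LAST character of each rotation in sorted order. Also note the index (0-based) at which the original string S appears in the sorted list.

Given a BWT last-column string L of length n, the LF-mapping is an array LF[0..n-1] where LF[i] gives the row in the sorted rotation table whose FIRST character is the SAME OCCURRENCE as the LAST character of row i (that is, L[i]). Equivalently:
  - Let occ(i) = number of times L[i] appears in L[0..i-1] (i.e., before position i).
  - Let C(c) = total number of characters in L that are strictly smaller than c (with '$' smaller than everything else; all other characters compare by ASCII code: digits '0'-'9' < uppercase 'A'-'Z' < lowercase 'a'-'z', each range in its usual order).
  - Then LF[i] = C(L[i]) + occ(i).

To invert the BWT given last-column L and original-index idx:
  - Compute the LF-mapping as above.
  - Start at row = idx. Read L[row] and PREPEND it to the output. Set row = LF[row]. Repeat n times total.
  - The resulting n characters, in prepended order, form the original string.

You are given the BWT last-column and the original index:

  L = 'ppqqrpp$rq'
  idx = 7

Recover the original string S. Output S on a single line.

Answer: qrrpqpqpp$

Derivation:
LF mapping: 1 2 5 6 8 3 4 0 9 7
Walk LF starting at row 7, prepending L[row]:
  step 1: row=7, L[7]='$', prepend. Next row=LF[7]=0
  step 2: row=0, L[0]='p', prepend. Next row=LF[0]=1
  step 3: row=1, L[1]='p', prepend. Next row=LF[1]=2
  step 4: row=2, L[2]='q', prepend. Next row=LF[2]=5
  step 5: row=5, L[5]='p', prepend. Next row=LF[5]=3
  step 6: row=3, L[3]='q', prepend. Next row=LF[3]=6
  step 7: row=6, L[6]='p', prepend. Next row=LF[6]=4
  step 8: row=4, L[4]='r', prepend. Next row=LF[4]=8
  step 9: row=8, L[8]='r', prepend. Next row=LF[8]=9
  step 10: row=9, L[9]='q', prepend. Next row=LF[9]=7
Reversed output: qrrpqpqpp$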